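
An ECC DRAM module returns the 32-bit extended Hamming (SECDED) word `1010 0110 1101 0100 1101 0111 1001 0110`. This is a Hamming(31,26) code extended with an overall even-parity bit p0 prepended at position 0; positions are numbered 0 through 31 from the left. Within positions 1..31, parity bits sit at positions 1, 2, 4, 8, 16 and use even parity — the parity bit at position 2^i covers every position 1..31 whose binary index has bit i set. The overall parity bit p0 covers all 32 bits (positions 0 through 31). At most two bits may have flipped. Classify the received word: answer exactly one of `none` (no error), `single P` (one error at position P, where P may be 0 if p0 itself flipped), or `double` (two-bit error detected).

s1: b1⊕b3⊕b5⊕b7⊕b9⊕b11⊕b13⊕b15⊕b17⊕b19⊕b21⊕b23⊕b25⊕b27⊕b29⊕b31 = 0⊕0⊕1⊕0⊕1⊕1⊕1⊕0⊕1⊕1⊕1⊕1⊕0⊕1⊕1⊕0 = 0
s2: b2⊕b3⊕b6⊕b7⊕b10⊕b11⊕b14⊕b15⊕b18⊕b19⊕b22⊕b23⊕b26⊕b27⊕b30⊕b31 = 1⊕0⊕1⊕0⊕0⊕1⊕0⊕0⊕0⊕1⊕1⊕1⊕0⊕1⊕1⊕0 = 0
s4: b4⊕b5⊕b6⊕b7⊕b12⊕b13⊕b14⊕b15⊕b20⊕b21⊕b22⊕b23⊕b28⊕b29⊕b30⊕b31 = 0⊕1⊕1⊕0⊕0⊕1⊕0⊕0⊕0⊕1⊕1⊕1⊕0⊕1⊕1⊕0 = 0
s8: b8⊕b9⊕b10⊕b11⊕b12⊕b13⊕b14⊕b15⊕b24⊕b25⊕b26⊕b27⊕b28⊕b29⊕b30⊕b31 = 1⊕1⊕0⊕1⊕0⊕1⊕0⊕0⊕1⊕0⊕0⊕1⊕0⊕1⊕1⊕0 = 0
s16: b16⊕b17⊕b18⊕b19⊕b20⊕b21⊕b22⊕b23⊕b24⊕b25⊕b26⊕b27⊕b28⊕b29⊕b30⊕b31 = 1⊕1⊕0⊕1⊕0⊕1⊕1⊕1⊕1⊕0⊕0⊕1⊕0⊕1⊕1⊕0 = 0
Syndrome (s16...s1) = 00000 → position 0 (no error).
Overall parity (XOR of all 32 bits, including p0): 1⊕0⊕1⊕0⊕0⊕1⊕1⊕0⊕1⊕1⊕0⊕1⊕0⊕1⊕0⊕0⊕1⊕1⊕0⊕1⊕0⊕1⊕1⊕1⊕1⊕0⊕0⊕1⊕0⊕1⊕1⊕0 = 0
Overall=0, syndrome position=0 → no error.

none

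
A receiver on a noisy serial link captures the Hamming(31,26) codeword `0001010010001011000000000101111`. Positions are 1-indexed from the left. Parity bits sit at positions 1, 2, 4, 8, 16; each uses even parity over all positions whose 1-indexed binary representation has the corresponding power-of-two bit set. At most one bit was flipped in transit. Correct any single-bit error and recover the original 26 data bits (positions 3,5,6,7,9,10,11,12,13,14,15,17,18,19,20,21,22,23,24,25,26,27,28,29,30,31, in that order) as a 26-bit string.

10101000101000000000101111

s1: b1⊕b3⊕b5⊕b7⊕b9⊕b11⊕b13⊕b15⊕b17⊕b19⊕b21⊕b23⊕b25⊕b27⊕b29⊕b31 = 0⊕0⊕0⊕0⊕1⊕0⊕1⊕1⊕0⊕0⊕0⊕0⊕0⊕0⊕1⊕1 = 1
s2: b2⊕b3⊕b6⊕b7⊕b10⊕b11⊕b14⊕b15⊕b18⊕b19⊕b22⊕b23⊕b26⊕b27⊕b30⊕b31 = 0⊕0⊕1⊕0⊕0⊕0⊕0⊕1⊕0⊕0⊕0⊕0⊕1⊕0⊕1⊕1 = 1
s4: b4⊕b5⊕b6⊕b7⊕b12⊕b13⊕b14⊕b15⊕b20⊕b21⊕b22⊕b23⊕b28⊕b29⊕b30⊕b31 = 1⊕0⊕1⊕0⊕0⊕1⊕0⊕1⊕0⊕0⊕0⊕0⊕1⊕1⊕1⊕1 = 0
s8: b8⊕b9⊕b10⊕b11⊕b12⊕b13⊕b14⊕b15⊕b24⊕b25⊕b26⊕b27⊕b28⊕b29⊕b30⊕b31 = 0⊕1⊕0⊕0⊕0⊕1⊕0⊕1⊕0⊕0⊕1⊕0⊕1⊕1⊕1⊕1 = 0
s16: b16⊕b17⊕b18⊕b19⊕b20⊕b21⊕b22⊕b23⊕b24⊕b25⊕b26⊕b27⊕b28⊕b29⊕b30⊕b31 = 1⊕0⊕0⊕0⊕0⊕0⊕0⊕0⊕0⊕0⊕1⊕0⊕1⊕1⊕1⊕1 = 0
Syndrome (s16...s1) = 00011 → position 3.
Flip bit 3: corrected codeword = 0011010010001011000000000101111
Data bits at positions 3,5,6,7,9,10,11,12,13,14,15,17,18,19,20,21,22,23,24,25,26,27,28,29,30,31: 10101000101000000000101111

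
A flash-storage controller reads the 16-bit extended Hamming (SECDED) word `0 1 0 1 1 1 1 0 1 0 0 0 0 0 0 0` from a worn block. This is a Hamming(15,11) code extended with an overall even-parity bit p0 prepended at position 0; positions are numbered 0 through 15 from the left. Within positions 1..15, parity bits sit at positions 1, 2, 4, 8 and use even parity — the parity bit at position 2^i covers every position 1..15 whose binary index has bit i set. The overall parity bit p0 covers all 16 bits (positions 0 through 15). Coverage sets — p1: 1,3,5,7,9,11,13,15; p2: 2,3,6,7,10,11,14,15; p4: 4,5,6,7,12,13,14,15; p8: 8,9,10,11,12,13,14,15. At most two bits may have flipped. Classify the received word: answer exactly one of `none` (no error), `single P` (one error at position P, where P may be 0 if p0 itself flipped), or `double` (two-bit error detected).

double

s1: b1⊕b3⊕b5⊕b7⊕b9⊕b11⊕b13⊕b15 = 1⊕1⊕1⊕0⊕0⊕0⊕0⊕0 = 1
s2: b2⊕b3⊕b6⊕b7⊕b10⊕b11⊕b14⊕b15 = 0⊕1⊕1⊕0⊕0⊕0⊕0⊕0 = 0
s4: b4⊕b5⊕b6⊕b7⊕b12⊕b13⊕b14⊕b15 = 1⊕1⊕1⊕0⊕0⊕0⊕0⊕0 = 1
s8: b8⊕b9⊕b10⊕b11⊕b12⊕b13⊕b14⊕b15 = 1⊕0⊕0⊕0⊕0⊕0⊕0⊕0 = 1
Syndrome (s8...s1) = 1101 → position 13.
Overall parity (XOR of all 16 bits, including p0): 0⊕1⊕0⊕1⊕1⊕1⊕1⊕0⊕1⊕0⊕0⊕0⊕0⊕0⊕0⊕0 = 0
Overall=0, syndrome position=13 → double-bit error detected (uncorrectable).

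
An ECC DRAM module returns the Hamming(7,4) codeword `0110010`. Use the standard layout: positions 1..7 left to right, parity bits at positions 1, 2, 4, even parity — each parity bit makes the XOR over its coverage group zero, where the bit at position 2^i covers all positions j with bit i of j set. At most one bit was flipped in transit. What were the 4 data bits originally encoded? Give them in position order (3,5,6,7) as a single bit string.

1011

s1: b1⊕b3⊕b5⊕b7 = 0⊕1⊕0⊕0 = 1
s2: b2⊕b3⊕b6⊕b7 = 1⊕1⊕1⊕0 = 1
s4: b4⊕b5⊕b6⊕b7 = 0⊕0⊕1⊕0 = 1
Syndrome (s4...s1) = 111 → position 7.
Flip bit 7: corrected codeword = 0110011
Data bits at positions 3,5,6,7: 1011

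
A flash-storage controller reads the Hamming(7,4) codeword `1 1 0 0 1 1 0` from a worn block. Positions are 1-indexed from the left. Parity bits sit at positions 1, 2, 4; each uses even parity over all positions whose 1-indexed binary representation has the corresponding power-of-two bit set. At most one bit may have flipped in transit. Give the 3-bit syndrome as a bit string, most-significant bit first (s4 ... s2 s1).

000

s1: b1⊕b3⊕b5⊕b7 = 1⊕0⊕1⊕0 = 0
s2: b2⊕b3⊕b6⊕b7 = 1⊕0⊕1⊕0 = 0
s4: b4⊕b5⊕b6⊕b7 = 0⊕1⊕1⊕0 = 0
Syndrome (s4...s1) = 000 → position 0 (no error).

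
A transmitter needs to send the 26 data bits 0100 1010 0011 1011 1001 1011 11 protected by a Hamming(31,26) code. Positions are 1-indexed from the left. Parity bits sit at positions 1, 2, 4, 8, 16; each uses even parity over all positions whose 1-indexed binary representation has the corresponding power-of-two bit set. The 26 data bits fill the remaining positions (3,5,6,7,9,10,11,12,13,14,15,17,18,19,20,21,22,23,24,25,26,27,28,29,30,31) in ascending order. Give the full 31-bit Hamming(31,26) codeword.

Place data bits at non-power-of-two positions: b3=0, b5=1, b6=0, b7=0, b9=1, b10=0, b11=1, b12=0, b13=0, b14=0, b15=1, b17=1, b18=1, b19=0, b20=1, b21=1, b22=1, b23=0, b24=0, b25=1, b26=1, b27=0, b28=1, b29=1, b30=1, b31=1.
p1 = XOR of data positions {3,5,7,9,11,13,15,17,19,21,23,25,27,29,31} = 0⊕1⊕0⊕1⊕1⊕0⊕1⊕1⊕0⊕1⊕0⊕1⊕0⊕1⊕1 = 1
p2 = XOR of data positions {3,6,7,10,11,14,15,18,19,22,23,26,27,30,31} = 0⊕0⊕0⊕0⊕1⊕0⊕1⊕1⊕0⊕1⊕0⊕1⊕0⊕1⊕1 = 1
p4 = XOR of data positions {5,6,7,12,13,14,15,20,21,22,23,28,29,30,31} = 1⊕0⊕0⊕0⊕0⊕0⊕1⊕1⊕1⊕1⊕0⊕1⊕1⊕1⊕1 = 1
p8 = XOR of data positions {9,10,11,12,13,14,15,24,25,26,27,28,29,30,31} = 1⊕0⊕1⊕0⊕0⊕0⊕1⊕0⊕1⊕1⊕0⊕1⊕1⊕1⊕1 = 1
p16 = XOR of data positions {17,18,19,20,21,22,23,24,25,26,27,28,29,30,31} = 1⊕1⊕0⊕1⊕1⊕1⊕0⊕0⊕1⊕1⊕0⊕1⊕1⊕1⊕1 = 1
Codeword b1..b31 = 1101100110100011110111001101111

1101100110100011110111001101111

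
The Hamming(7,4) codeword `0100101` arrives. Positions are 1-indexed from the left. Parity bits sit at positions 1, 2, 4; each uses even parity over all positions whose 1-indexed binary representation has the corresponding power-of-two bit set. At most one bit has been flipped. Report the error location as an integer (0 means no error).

0

s1: b1⊕b3⊕b5⊕b7 = 0⊕0⊕1⊕1 = 0
s2: b2⊕b3⊕b6⊕b7 = 1⊕0⊕0⊕1 = 0
s4: b4⊕b5⊕b6⊕b7 = 0⊕1⊕0⊕1 = 0
Syndrome (s4...s1) = 000 → position 0 (no error).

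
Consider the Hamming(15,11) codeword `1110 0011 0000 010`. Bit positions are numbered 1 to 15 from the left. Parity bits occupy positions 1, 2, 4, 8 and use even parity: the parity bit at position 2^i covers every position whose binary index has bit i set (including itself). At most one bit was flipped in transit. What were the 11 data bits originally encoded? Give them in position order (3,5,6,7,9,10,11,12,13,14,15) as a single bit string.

s1: b1⊕b3⊕b5⊕b7⊕b9⊕b11⊕b13⊕b15 = 1⊕1⊕0⊕1⊕0⊕0⊕0⊕0 = 1
s2: b2⊕b3⊕b6⊕b7⊕b10⊕b11⊕b14⊕b15 = 1⊕1⊕0⊕1⊕0⊕0⊕1⊕0 = 0
s4: b4⊕b5⊕b6⊕b7⊕b12⊕b13⊕b14⊕b15 = 0⊕0⊕0⊕1⊕0⊕0⊕1⊕0 = 0
s8: b8⊕b9⊕b10⊕b11⊕b12⊕b13⊕b14⊕b15 = 1⊕0⊕0⊕0⊕0⊕0⊕1⊕0 = 0
Syndrome (s8...s1) = 0001 → position 1.
Flip bit 1: corrected codeword = 011000110000010
Data bits at positions 3,5,6,7,9,10,11,12,13,14,15: 10010000010

10010000010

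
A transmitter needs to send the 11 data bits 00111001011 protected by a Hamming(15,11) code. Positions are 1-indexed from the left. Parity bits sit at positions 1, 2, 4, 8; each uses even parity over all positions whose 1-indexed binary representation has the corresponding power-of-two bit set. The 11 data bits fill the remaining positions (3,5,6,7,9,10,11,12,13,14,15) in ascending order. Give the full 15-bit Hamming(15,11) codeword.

100101101001011

Place data bits at non-power-of-two positions: b3=0, b5=0, b6=1, b7=1, b9=1, b10=0, b11=0, b12=1, b13=0, b14=1, b15=1.
p1 = XOR of data positions {3,5,7,9,11,13,15} = 0⊕0⊕1⊕1⊕0⊕0⊕1 = 1
p2 = XOR of data positions {3,6,7,10,11,14,15} = 0⊕1⊕1⊕0⊕0⊕1⊕1 = 0
p4 = XOR of data positions {5,6,7,12,13,14,15} = 0⊕1⊕1⊕1⊕0⊕1⊕1 = 1
p8 = XOR of data positions {9,10,11,12,13,14,15} = 1⊕0⊕0⊕1⊕0⊕1⊕1 = 0
Codeword b1..b15 = 100101101001011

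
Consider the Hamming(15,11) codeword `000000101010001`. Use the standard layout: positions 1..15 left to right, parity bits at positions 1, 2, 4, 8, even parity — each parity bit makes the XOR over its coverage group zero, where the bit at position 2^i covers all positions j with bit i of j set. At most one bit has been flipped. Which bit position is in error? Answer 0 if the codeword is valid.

10

s1: b1⊕b3⊕b5⊕b7⊕b9⊕b11⊕b13⊕b15 = 0⊕0⊕0⊕1⊕1⊕1⊕0⊕1 = 0
s2: b2⊕b3⊕b6⊕b7⊕b10⊕b11⊕b14⊕b15 = 0⊕0⊕0⊕1⊕0⊕1⊕0⊕1 = 1
s4: b4⊕b5⊕b6⊕b7⊕b12⊕b13⊕b14⊕b15 = 0⊕0⊕0⊕1⊕0⊕0⊕0⊕1 = 0
s8: b8⊕b9⊕b10⊕b11⊕b12⊕b13⊕b14⊕b15 = 0⊕1⊕0⊕1⊕0⊕0⊕0⊕1 = 1
Syndrome (s8...s1) = 1010 → position 10.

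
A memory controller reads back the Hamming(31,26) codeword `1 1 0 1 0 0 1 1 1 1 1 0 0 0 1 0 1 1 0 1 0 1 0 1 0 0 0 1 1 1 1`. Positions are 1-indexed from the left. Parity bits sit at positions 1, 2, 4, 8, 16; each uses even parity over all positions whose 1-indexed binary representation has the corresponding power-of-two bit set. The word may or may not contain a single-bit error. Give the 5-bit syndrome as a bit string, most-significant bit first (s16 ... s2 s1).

s1: b1⊕b3⊕b5⊕b7⊕b9⊕b11⊕b13⊕b15⊕b17⊕b19⊕b21⊕b23⊕b25⊕b27⊕b29⊕b31 = 1⊕0⊕0⊕1⊕1⊕1⊕0⊕1⊕1⊕0⊕0⊕0⊕0⊕0⊕1⊕1 = 0
s2: b2⊕b3⊕b6⊕b7⊕b10⊕b11⊕b14⊕b15⊕b18⊕b19⊕b22⊕b23⊕b26⊕b27⊕b30⊕b31 = 1⊕0⊕0⊕1⊕1⊕1⊕0⊕1⊕1⊕0⊕1⊕0⊕0⊕0⊕1⊕1 = 1
s4: b4⊕b5⊕b6⊕b7⊕b12⊕b13⊕b14⊕b15⊕b20⊕b21⊕b22⊕b23⊕b28⊕b29⊕b30⊕b31 = 1⊕0⊕0⊕1⊕0⊕0⊕0⊕1⊕1⊕0⊕1⊕0⊕1⊕1⊕1⊕1 = 1
s8: b8⊕b9⊕b10⊕b11⊕b12⊕b13⊕b14⊕b15⊕b24⊕b25⊕b26⊕b27⊕b28⊕b29⊕b30⊕b31 = 1⊕1⊕1⊕1⊕0⊕0⊕0⊕1⊕1⊕0⊕0⊕0⊕1⊕1⊕1⊕1 = 0
s16: b16⊕b17⊕b18⊕b19⊕b20⊕b21⊕b22⊕b23⊕b24⊕b25⊕b26⊕b27⊕b28⊕b29⊕b30⊕b31 = 0⊕1⊕1⊕0⊕1⊕0⊕1⊕0⊕1⊕0⊕0⊕0⊕1⊕1⊕1⊕1 = 1
Syndrome (s16...s1) = 10110 → position 22.

10110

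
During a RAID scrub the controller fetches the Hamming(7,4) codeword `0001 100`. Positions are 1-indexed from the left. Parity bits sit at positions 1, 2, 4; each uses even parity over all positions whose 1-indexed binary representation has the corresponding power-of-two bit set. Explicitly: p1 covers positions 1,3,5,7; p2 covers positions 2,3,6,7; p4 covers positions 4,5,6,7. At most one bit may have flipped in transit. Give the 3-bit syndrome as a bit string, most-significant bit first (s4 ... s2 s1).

001

s1: b1⊕b3⊕b5⊕b7 = 0⊕0⊕1⊕0 = 1
s2: b2⊕b3⊕b6⊕b7 = 0⊕0⊕0⊕0 = 0
s4: b4⊕b5⊕b6⊕b7 = 1⊕1⊕0⊕0 = 0
Syndrome (s4...s1) = 001 → position 1.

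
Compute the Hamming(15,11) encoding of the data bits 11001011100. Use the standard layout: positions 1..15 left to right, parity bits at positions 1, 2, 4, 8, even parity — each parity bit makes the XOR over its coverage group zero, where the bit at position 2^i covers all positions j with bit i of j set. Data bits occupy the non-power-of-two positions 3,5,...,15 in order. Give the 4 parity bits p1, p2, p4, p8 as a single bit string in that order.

1010

Place data bits at non-power-of-two positions: b3=1, b5=1, b6=0, b7=0, b9=1, b10=0, b11=1, b12=1, b13=1, b14=0, b15=0.
p1 = XOR of data positions {3,5,7,9,11,13,15} = 1⊕1⊕0⊕1⊕1⊕1⊕0 = 1
p2 = XOR of data positions {3,6,7,10,11,14,15} = 1⊕0⊕0⊕0⊕1⊕0⊕0 = 0
p4 = XOR of data positions {5,6,7,12,13,14,15} = 1⊕0⊕0⊕1⊕1⊕0⊕0 = 1
p8 = XOR of data positions {9,10,11,12,13,14,15} = 1⊕0⊕1⊕1⊕1⊕0⊕0 = 0
Parity bits p1,p2,p4,p8 = 1010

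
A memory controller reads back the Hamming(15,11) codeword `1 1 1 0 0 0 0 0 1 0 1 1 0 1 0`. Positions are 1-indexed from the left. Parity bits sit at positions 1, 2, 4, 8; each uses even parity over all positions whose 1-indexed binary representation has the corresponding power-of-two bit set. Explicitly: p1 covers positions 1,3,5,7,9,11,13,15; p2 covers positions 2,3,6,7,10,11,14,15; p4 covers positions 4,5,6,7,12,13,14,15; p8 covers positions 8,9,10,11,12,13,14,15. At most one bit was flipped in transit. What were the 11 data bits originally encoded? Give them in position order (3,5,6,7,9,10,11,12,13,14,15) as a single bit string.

10001011010

s1: b1⊕b3⊕b5⊕b7⊕b9⊕b11⊕b13⊕b15 = 1⊕1⊕0⊕0⊕1⊕1⊕0⊕0 = 0
s2: b2⊕b3⊕b6⊕b7⊕b10⊕b11⊕b14⊕b15 = 1⊕1⊕0⊕0⊕0⊕1⊕1⊕0 = 0
s4: b4⊕b5⊕b6⊕b7⊕b12⊕b13⊕b14⊕b15 = 0⊕0⊕0⊕0⊕1⊕0⊕1⊕0 = 0
s8: b8⊕b9⊕b10⊕b11⊕b12⊕b13⊕b14⊕b15 = 0⊕1⊕0⊕1⊕1⊕0⊕1⊕0 = 0
Syndrome (s8...s1) = 0000 → position 0 (no error).
No correction needed.
Data bits at positions 3,5,6,7,9,10,11,12,13,14,15: 10001011010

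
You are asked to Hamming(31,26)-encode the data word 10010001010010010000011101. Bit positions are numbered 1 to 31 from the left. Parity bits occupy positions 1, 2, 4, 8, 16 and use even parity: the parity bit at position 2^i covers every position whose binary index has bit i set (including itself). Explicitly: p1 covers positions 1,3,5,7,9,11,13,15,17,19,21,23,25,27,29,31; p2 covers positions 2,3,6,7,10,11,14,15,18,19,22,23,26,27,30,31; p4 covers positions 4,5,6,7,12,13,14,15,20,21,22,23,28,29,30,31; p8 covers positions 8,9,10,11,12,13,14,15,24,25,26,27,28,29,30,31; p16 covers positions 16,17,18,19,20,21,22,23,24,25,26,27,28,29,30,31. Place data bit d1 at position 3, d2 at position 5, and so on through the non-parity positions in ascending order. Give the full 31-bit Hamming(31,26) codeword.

Place data bits at non-power-of-two positions: b3=1, b5=0, b6=0, b7=1, b9=0, b10=0, b11=0, b12=1, b13=0, b14=1, b15=0, b17=0, b18=1, b19=0, b20=0, b21=1, b22=0, b23=0, b24=0, b25=0, b26=0, b27=1, b28=1, b29=1, b30=0, b31=1.
p1 = XOR of data positions {3,5,7,9,11,13,15,17,19,21,23,25,27,29,31} = 1⊕0⊕1⊕0⊕0⊕0⊕0⊕0⊕0⊕1⊕0⊕0⊕1⊕1⊕1 = 0
p2 = XOR of data positions {3,6,7,10,11,14,15,18,19,22,23,26,27,30,31} = 1⊕0⊕1⊕0⊕0⊕1⊕0⊕1⊕0⊕0⊕0⊕0⊕1⊕0⊕1 = 0
p4 = XOR of data positions {5,6,7,12,13,14,15,20,21,22,23,28,29,30,31} = 0⊕0⊕1⊕1⊕0⊕1⊕0⊕0⊕1⊕0⊕0⊕1⊕1⊕0⊕1 = 1
p8 = XOR of data positions {9,10,11,12,13,14,15,24,25,26,27,28,29,30,31} = 0⊕0⊕0⊕1⊕0⊕1⊕0⊕0⊕0⊕0⊕1⊕1⊕1⊕0⊕1 = 0
p16 = XOR of data positions {17,18,19,20,21,22,23,24,25,26,27,28,29,30,31} = 0⊕1⊕0⊕0⊕1⊕0⊕0⊕0⊕0⊕0⊕1⊕1⊕1⊕0⊕1 = 0
Codeword b1..b31 = 0011001000010100010010000011101

0011001000010100010010000011101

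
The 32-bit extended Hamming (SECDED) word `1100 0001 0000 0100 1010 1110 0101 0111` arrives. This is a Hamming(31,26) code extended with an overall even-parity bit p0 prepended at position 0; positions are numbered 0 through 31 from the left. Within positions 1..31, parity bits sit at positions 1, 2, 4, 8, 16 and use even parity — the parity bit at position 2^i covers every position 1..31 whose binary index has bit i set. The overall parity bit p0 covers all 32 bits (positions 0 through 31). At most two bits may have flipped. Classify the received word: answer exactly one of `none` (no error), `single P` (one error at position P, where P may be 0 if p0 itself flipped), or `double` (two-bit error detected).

s1: b1⊕b3⊕b5⊕b7⊕b9⊕b11⊕b13⊕b15⊕b17⊕b19⊕b21⊕b23⊕b25⊕b27⊕b29⊕b31 = 1⊕0⊕0⊕1⊕0⊕0⊕1⊕0⊕0⊕0⊕1⊕0⊕1⊕1⊕1⊕1 = 0
s2: b2⊕b3⊕b6⊕b7⊕b10⊕b11⊕b14⊕b15⊕b18⊕b19⊕b22⊕b23⊕b26⊕b27⊕b30⊕b31 = 0⊕0⊕0⊕1⊕0⊕0⊕0⊕0⊕1⊕0⊕1⊕0⊕0⊕1⊕1⊕1 = 0
s4: b4⊕b5⊕b6⊕b7⊕b12⊕b13⊕b14⊕b15⊕b20⊕b21⊕b22⊕b23⊕b28⊕b29⊕b30⊕b31 = 0⊕0⊕0⊕1⊕0⊕1⊕0⊕0⊕1⊕1⊕1⊕0⊕0⊕1⊕1⊕1 = 0
s8: b8⊕b9⊕b10⊕b11⊕b12⊕b13⊕b14⊕b15⊕b24⊕b25⊕b26⊕b27⊕b28⊕b29⊕b30⊕b31 = 0⊕0⊕0⊕0⊕0⊕1⊕0⊕0⊕0⊕1⊕0⊕1⊕0⊕1⊕1⊕1 = 0
s16: b16⊕b17⊕b18⊕b19⊕b20⊕b21⊕b22⊕b23⊕b24⊕b25⊕b26⊕b27⊕b28⊕b29⊕b30⊕b31 = 1⊕0⊕1⊕0⊕1⊕1⊕1⊕0⊕0⊕1⊕0⊕1⊕0⊕1⊕1⊕1 = 0
Syndrome (s16...s1) = 00000 → position 0 (no error).
Overall parity (XOR of all 32 bits, including p0): 1⊕1⊕0⊕0⊕0⊕0⊕0⊕1⊕0⊕0⊕0⊕0⊕0⊕1⊕0⊕0⊕1⊕0⊕1⊕0⊕1⊕1⊕1⊕0⊕0⊕1⊕0⊕1⊕0⊕1⊕1⊕1 = 0
Overall=0, syndrome position=0 → no error.

none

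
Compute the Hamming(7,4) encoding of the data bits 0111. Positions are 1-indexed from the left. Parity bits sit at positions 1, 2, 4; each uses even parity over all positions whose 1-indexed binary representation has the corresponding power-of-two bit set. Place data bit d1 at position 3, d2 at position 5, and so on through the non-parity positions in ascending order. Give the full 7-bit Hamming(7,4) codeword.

0001111

Place data bits at non-power-of-two positions: b3=0, b5=1, b6=1, b7=1.
p1 = XOR of data positions {3,5,7} = 0⊕1⊕1 = 0
p2 = XOR of data positions {3,6,7} = 0⊕1⊕1 = 0
p4 = XOR of data positions {5,6,7} = 1⊕1⊕1 = 1
Codeword b1..b7 = 0001111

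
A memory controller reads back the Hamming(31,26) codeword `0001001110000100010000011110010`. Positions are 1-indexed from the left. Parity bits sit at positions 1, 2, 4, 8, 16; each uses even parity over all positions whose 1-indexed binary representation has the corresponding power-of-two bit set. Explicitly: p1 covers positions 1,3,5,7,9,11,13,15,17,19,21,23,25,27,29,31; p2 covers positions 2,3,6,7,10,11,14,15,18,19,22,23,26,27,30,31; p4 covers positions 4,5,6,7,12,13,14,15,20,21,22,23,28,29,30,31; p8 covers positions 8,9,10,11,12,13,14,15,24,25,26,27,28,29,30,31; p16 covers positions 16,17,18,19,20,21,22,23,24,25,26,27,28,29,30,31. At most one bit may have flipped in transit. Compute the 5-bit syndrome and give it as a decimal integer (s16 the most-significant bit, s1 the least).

0

s1: b1⊕b3⊕b5⊕b7⊕b9⊕b11⊕b13⊕b15⊕b17⊕b19⊕b21⊕b23⊕b25⊕b27⊕b29⊕b31 = 0⊕0⊕0⊕1⊕1⊕0⊕0⊕0⊕0⊕0⊕0⊕0⊕1⊕1⊕0⊕0 = 0
s2: b2⊕b3⊕b6⊕b7⊕b10⊕b11⊕b14⊕b15⊕b18⊕b19⊕b22⊕b23⊕b26⊕b27⊕b30⊕b31 = 0⊕0⊕0⊕1⊕0⊕0⊕1⊕0⊕1⊕0⊕0⊕0⊕1⊕1⊕1⊕0 = 0
s4: b4⊕b5⊕b6⊕b7⊕b12⊕b13⊕b14⊕b15⊕b20⊕b21⊕b22⊕b23⊕b28⊕b29⊕b30⊕b31 = 1⊕0⊕0⊕1⊕0⊕0⊕1⊕0⊕0⊕0⊕0⊕0⊕0⊕0⊕1⊕0 = 0
s8: b8⊕b9⊕b10⊕b11⊕b12⊕b13⊕b14⊕b15⊕b24⊕b25⊕b26⊕b27⊕b28⊕b29⊕b30⊕b31 = 1⊕1⊕0⊕0⊕0⊕0⊕1⊕0⊕1⊕1⊕1⊕1⊕0⊕0⊕1⊕0 = 0
s16: b16⊕b17⊕b18⊕b19⊕b20⊕b21⊕b22⊕b23⊕b24⊕b25⊕b26⊕b27⊕b28⊕b29⊕b30⊕b31 = 0⊕0⊕1⊕0⊕0⊕0⊕0⊕0⊕1⊕1⊕1⊕1⊕0⊕0⊕1⊕0 = 0
Syndrome (s16...s1) = 00000 → position 0 (no error).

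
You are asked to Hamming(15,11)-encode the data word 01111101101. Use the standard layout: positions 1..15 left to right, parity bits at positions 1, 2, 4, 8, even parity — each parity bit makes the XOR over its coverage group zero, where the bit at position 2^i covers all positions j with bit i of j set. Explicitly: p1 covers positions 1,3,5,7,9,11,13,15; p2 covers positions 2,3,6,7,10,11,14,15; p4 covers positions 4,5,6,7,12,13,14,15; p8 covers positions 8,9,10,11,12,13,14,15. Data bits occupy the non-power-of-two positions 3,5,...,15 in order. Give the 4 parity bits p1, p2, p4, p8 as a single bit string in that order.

Place data bits at non-power-of-two positions: b3=0, b5=1, b6=1, b7=1, b9=1, b10=1, b11=0, b12=1, b13=1, b14=0, b15=1.
p1 = XOR of data positions {3,5,7,9,11,13,15} = 0⊕1⊕1⊕1⊕0⊕1⊕1 = 1
p2 = XOR of data positions {3,6,7,10,11,14,15} = 0⊕1⊕1⊕1⊕0⊕0⊕1 = 0
p4 = XOR of data positions {5,6,7,12,13,14,15} = 1⊕1⊕1⊕1⊕1⊕0⊕1 = 0
p8 = XOR of data positions {9,10,11,12,13,14,15} = 1⊕1⊕0⊕1⊕1⊕0⊕1 = 1
Parity bits p1,p2,p4,p8 = 1001

1001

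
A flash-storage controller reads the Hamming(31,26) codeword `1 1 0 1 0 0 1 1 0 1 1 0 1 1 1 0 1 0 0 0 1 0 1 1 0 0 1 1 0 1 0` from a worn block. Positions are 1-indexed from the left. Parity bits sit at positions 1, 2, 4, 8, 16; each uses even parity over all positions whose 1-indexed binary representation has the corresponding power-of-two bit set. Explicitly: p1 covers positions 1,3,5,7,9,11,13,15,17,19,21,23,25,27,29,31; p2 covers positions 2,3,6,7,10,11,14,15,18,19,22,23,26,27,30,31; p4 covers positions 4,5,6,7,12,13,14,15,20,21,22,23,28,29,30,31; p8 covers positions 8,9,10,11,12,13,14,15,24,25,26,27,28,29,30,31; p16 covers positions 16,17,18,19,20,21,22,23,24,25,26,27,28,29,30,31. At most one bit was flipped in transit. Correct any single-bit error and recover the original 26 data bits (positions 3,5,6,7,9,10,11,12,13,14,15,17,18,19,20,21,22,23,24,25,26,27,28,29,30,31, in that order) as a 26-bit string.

s1: b1⊕b3⊕b5⊕b7⊕b9⊕b11⊕b13⊕b15⊕b17⊕b19⊕b21⊕b23⊕b25⊕b27⊕b29⊕b31 = 1⊕0⊕0⊕1⊕0⊕1⊕1⊕1⊕1⊕0⊕1⊕1⊕0⊕1⊕0⊕0 = 1
s2: b2⊕b3⊕b6⊕b7⊕b10⊕b11⊕b14⊕b15⊕b18⊕b19⊕b22⊕b23⊕b26⊕b27⊕b30⊕b31 = 1⊕0⊕0⊕1⊕1⊕1⊕1⊕1⊕0⊕0⊕0⊕1⊕0⊕1⊕1⊕0 = 1
s4: b4⊕b5⊕b6⊕b7⊕b12⊕b13⊕b14⊕b15⊕b20⊕b21⊕b22⊕b23⊕b28⊕b29⊕b30⊕b31 = 1⊕0⊕0⊕1⊕0⊕1⊕1⊕1⊕0⊕1⊕0⊕1⊕1⊕0⊕1⊕0 = 1
s8: b8⊕b9⊕b10⊕b11⊕b12⊕b13⊕b14⊕b15⊕b24⊕b25⊕b26⊕b27⊕b28⊕b29⊕b30⊕b31 = 1⊕0⊕1⊕1⊕0⊕1⊕1⊕1⊕1⊕0⊕0⊕1⊕1⊕0⊕1⊕0 = 0
s16: b16⊕b17⊕b18⊕b19⊕b20⊕b21⊕b22⊕b23⊕b24⊕b25⊕b26⊕b27⊕b28⊕b29⊕b30⊕b31 = 0⊕1⊕0⊕0⊕0⊕1⊕0⊕1⊕1⊕0⊕0⊕1⊕1⊕0⊕1⊕0 = 1
Syndrome (s16...s1) = 10111 → position 23.
Flip bit 23: corrected codeword = 1101001101101110100010010011010
Data bits at positions 3,5,6,7,9,10,11,12,13,14,15,17,18,19,20,21,22,23,24,25,26,27,28,29,30,31: 00010110111100010010011010

00010110111100010010011010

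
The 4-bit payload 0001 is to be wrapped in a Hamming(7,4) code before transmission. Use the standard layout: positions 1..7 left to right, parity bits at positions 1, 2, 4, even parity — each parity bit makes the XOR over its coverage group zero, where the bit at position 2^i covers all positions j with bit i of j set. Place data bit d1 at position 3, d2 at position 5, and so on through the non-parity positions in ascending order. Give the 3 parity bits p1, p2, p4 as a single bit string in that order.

Place data bits at non-power-of-two positions: b3=0, b5=0, b6=0, b7=1.
p1 = XOR of data positions {3,5,7} = 0⊕0⊕1 = 1
p2 = XOR of data positions {3,6,7} = 0⊕0⊕1 = 1
p4 = XOR of data positions {5,6,7} = 0⊕0⊕1 = 1
Parity bits p1,p2,p4 = 111

111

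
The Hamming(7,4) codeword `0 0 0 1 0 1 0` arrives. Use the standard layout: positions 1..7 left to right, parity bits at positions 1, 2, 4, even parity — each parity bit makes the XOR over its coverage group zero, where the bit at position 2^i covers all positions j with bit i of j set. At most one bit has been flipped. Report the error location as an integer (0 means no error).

s1: b1⊕b3⊕b5⊕b7 = 0⊕0⊕0⊕0 = 0
s2: b2⊕b3⊕b6⊕b7 = 0⊕0⊕1⊕0 = 1
s4: b4⊕b5⊕b6⊕b7 = 1⊕0⊕1⊕0 = 0
Syndrome (s4...s1) = 010 → position 2.

2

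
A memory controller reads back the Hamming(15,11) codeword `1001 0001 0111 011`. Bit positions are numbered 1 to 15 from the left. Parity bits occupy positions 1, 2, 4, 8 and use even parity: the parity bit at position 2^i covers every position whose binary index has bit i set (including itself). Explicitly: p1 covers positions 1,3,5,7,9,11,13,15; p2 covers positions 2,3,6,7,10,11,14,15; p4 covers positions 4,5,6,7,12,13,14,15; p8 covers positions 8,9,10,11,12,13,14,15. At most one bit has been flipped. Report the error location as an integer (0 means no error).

s1: b1⊕b3⊕b5⊕b7⊕b9⊕b11⊕b13⊕b15 = 1⊕0⊕0⊕0⊕0⊕1⊕0⊕1 = 1
s2: b2⊕b3⊕b6⊕b7⊕b10⊕b11⊕b14⊕b15 = 0⊕0⊕0⊕0⊕1⊕1⊕1⊕1 = 0
s4: b4⊕b5⊕b6⊕b7⊕b12⊕b13⊕b14⊕b15 = 1⊕0⊕0⊕0⊕1⊕0⊕1⊕1 = 0
s8: b8⊕b9⊕b10⊕b11⊕b12⊕b13⊕b14⊕b15 = 1⊕0⊕1⊕1⊕1⊕0⊕1⊕1 = 0
Syndrome (s8...s1) = 0001 → position 1.

1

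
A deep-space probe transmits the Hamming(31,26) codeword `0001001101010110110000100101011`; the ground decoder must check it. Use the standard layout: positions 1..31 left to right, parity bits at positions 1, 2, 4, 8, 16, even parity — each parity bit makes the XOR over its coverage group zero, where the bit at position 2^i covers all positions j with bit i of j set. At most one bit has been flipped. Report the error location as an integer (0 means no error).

31

s1: b1⊕b3⊕b5⊕b7⊕b9⊕b11⊕b13⊕b15⊕b17⊕b19⊕b21⊕b23⊕b25⊕b27⊕b29⊕b31 = 0⊕0⊕0⊕1⊕0⊕0⊕0⊕1⊕1⊕0⊕0⊕1⊕0⊕0⊕0⊕1 = 1
s2: b2⊕b3⊕b6⊕b7⊕b10⊕b11⊕b14⊕b15⊕b18⊕b19⊕b22⊕b23⊕b26⊕b27⊕b30⊕b31 = 0⊕0⊕0⊕1⊕1⊕0⊕1⊕1⊕1⊕0⊕0⊕1⊕1⊕0⊕1⊕1 = 1
s4: b4⊕b5⊕b6⊕b7⊕b12⊕b13⊕b14⊕b15⊕b20⊕b21⊕b22⊕b23⊕b28⊕b29⊕b30⊕b31 = 1⊕0⊕0⊕1⊕1⊕0⊕1⊕1⊕0⊕0⊕0⊕1⊕1⊕0⊕1⊕1 = 1
s8: b8⊕b9⊕b10⊕b11⊕b12⊕b13⊕b14⊕b15⊕b24⊕b25⊕b26⊕b27⊕b28⊕b29⊕b30⊕b31 = 1⊕0⊕1⊕0⊕1⊕0⊕1⊕1⊕0⊕0⊕1⊕0⊕1⊕0⊕1⊕1 = 1
s16: b16⊕b17⊕b18⊕b19⊕b20⊕b21⊕b22⊕b23⊕b24⊕b25⊕b26⊕b27⊕b28⊕b29⊕b30⊕b31 = 0⊕1⊕1⊕0⊕0⊕0⊕0⊕1⊕0⊕0⊕1⊕0⊕1⊕0⊕1⊕1 = 1
Syndrome (s16...s1) = 11111 → position 31.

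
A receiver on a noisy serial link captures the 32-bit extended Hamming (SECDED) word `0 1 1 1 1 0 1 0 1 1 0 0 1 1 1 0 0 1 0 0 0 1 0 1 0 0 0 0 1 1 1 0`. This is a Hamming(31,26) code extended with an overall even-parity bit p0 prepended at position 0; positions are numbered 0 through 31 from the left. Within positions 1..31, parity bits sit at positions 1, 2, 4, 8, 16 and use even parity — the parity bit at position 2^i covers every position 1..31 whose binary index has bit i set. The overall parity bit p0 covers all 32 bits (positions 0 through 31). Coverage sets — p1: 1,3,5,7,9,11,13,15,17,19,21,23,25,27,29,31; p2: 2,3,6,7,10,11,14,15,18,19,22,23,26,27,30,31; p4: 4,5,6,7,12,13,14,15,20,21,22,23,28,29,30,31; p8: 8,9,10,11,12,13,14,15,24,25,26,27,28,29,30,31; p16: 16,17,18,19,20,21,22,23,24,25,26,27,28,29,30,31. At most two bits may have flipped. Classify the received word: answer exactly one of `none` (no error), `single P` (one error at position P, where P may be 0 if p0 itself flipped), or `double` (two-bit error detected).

s1: b1⊕b3⊕b5⊕b7⊕b9⊕b11⊕b13⊕b15⊕b17⊕b19⊕b21⊕b23⊕b25⊕b27⊕b29⊕b31 = 1⊕1⊕0⊕0⊕1⊕0⊕1⊕0⊕1⊕0⊕1⊕1⊕0⊕0⊕1⊕0 = 0
s2: b2⊕b3⊕b6⊕b7⊕b10⊕b11⊕b14⊕b15⊕b18⊕b19⊕b22⊕b23⊕b26⊕b27⊕b30⊕b31 = 1⊕1⊕1⊕0⊕0⊕0⊕1⊕0⊕0⊕0⊕0⊕1⊕0⊕0⊕1⊕0 = 0
s4: b4⊕b5⊕b6⊕b7⊕b12⊕b13⊕b14⊕b15⊕b20⊕b21⊕b22⊕b23⊕b28⊕b29⊕b30⊕b31 = 1⊕0⊕1⊕0⊕1⊕1⊕1⊕0⊕0⊕1⊕0⊕1⊕1⊕1⊕1⊕0 = 0
s8: b8⊕b9⊕b10⊕b11⊕b12⊕b13⊕b14⊕b15⊕b24⊕b25⊕b26⊕b27⊕b28⊕b29⊕b30⊕b31 = 1⊕1⊕0⊕0⊕1⊕1⊕1⊕0⊕0⊕0⊕0⊕0⊕1⊕1⊕1⊕0 = 0
s16: b16⊕b17⊕b18⊕b19⊕b20⊕b21⊕b22⊕b23⊕b24⊕b25⊕b26⊕b27⊕b28⊕b29⊕b30⊕b31 = 0⊕1⊕0⊕0⊕0⊕1⊕0⊕1⊕0⊕0⊕0⊕0⊕1⊕1⊕1⊕0 = 0
Syndrome (s16...s1) = 00000 → position 0 (no error).
Overall parity (XOR of all 32 bits, including p0): 0⊕1⊕1⊕1⊕1⊕0⊕1⊕0⊕1⊕1⊕0⊕0⊕1⊕1⊕1⊕0⊕0⊕1⊕0⊕0⊕0⊕1⊕0⊕1⊕0⊕0⊕0⊕0⊕1⊕1⊕1⊕0 = 0
Overall=0, syndrome position=0 → no error.

none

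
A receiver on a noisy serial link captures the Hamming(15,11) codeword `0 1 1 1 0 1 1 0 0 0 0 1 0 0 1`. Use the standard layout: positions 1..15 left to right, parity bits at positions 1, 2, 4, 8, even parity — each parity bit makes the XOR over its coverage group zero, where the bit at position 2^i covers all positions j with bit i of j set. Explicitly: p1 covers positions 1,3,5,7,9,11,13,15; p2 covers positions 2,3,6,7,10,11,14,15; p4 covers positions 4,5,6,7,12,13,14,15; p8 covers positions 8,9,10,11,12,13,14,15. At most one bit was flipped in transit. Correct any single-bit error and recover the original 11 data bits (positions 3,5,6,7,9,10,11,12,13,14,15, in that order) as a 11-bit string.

10100001001

s1: b1⊕b3⊕b5⊕b7⊕b9⊕b11⊕b13⊕b15 = 0⊕1⊕0⊕1⊕0⊕0⊕0⊕1 = 1
s2: b2⊕b3⊕b6⊕b7⊕b10⊕b11⊕b14⊕b15 = 1⊕1⊕1⊕1⊕0⊕0⊕0⊕1 = 1
s4: b4⊕b5⊕b6⊕b7⊕b12⊕b13⊕b14⊕b15 = 1⊕0⊕1⊕1⊕1⊕0⊕0⊕1 = 1
s8: b8⊕b9⊕b10⊕b11⊕b12⊕b13⊕b14⊕b15 = 0⊕0⊕0⊕0⊕1⊕0⊕0⊕1 = 0
Syndrome (s8...s1) = 0111 → position 7.
Flip bit 7: corrected codeword = 011101000001001
Data bits at positions 3,5,6,7,9,10,11,12,13,14,15: 10100001001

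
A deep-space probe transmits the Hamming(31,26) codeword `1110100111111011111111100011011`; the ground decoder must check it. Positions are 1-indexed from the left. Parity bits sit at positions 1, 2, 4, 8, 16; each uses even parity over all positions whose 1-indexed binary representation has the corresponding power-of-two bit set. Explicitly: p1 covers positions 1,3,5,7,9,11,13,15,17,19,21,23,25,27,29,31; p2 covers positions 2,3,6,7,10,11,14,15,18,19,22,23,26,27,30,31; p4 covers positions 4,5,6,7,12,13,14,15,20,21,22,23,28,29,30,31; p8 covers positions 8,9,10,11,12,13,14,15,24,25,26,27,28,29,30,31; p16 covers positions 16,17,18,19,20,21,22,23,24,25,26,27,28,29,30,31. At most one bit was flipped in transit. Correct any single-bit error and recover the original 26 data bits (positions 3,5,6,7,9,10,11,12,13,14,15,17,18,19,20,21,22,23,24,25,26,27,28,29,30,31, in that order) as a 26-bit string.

11001111001111111100011011

s1: b1⊕b3⊕b5⊕b7⊕b9⊕b11⊕b13⊕b15⊕b17⊕b19⊕b21⊕b23⊕b25⊕b27⊕b29⊕b31 = 1⊕1⊕1⊕0⊕1⊕1⊕1⊕1⊕1⊕1⊕1⊕1⊕0⊕1⊕0⊕1 = 1
s2: b2⊕b3⊕b6⊕b7⊕b10⊕b11⊕b14⊕b15⊕b18⊕b19⊕b22⊕b23⊕b26⊕b27⊕b30⊕b31 = 1⊕1⊕0⊕0⊕1⊕1⊕0⊕1⊕1⊕1⊕1⊕1⊕0⊕1⊕1⊕1 = 0
s4: b4⊕b5⊕b6⊕b7⊕b12⊕b13⊕b14⊕b15⊕b20⊕b21⊕b22⊕b23⊕b28⊕b29⊕b30⊕b31 = 0⊕1⊕0⊕0⊕1⊕1⊕0⊕1⊕1⊕1⊕1⊕1⊕1⊕0⊕1⊕1 = 1
s8: b8⊕b9⊕b10⊕b11⊕b12⊕b13⊕b14⊕b15⊕b24⊕b25⊕b26⊕b27⊕b28⊕b29⊕b30⊕b31 = 1⊕1⊕1⊕1⊕1⊕1⊕0⊕1⊕0⊕0⊕0⊕1⊕1⊕0⊕1⊕1 = 1
s16: b16⊕b17⊕b18⊕b19⊕b20⊕b21⊕b22⊕b23⊕b24⊕b25⊕b26⊕b27⊕b28⊕b29⊕b30⊕b31 = 1⊕1⊕1⊕1⊕1⊕1⊕1⊕1⊕0⊕0⊕0⊕1⊕1⊕0⊕1⊕1 = 0
Syndrome (s16...s1) = 01101 → position 13.
Flip bit 13: corrected codeword = 1110100111110011111111100011011
Data bits at positions 3,5,6,7,9,10,11,12,13,14,15,17,18,19,20,21,22,23,24,25,26,27,28,29,30,31: 11001111001111111100011011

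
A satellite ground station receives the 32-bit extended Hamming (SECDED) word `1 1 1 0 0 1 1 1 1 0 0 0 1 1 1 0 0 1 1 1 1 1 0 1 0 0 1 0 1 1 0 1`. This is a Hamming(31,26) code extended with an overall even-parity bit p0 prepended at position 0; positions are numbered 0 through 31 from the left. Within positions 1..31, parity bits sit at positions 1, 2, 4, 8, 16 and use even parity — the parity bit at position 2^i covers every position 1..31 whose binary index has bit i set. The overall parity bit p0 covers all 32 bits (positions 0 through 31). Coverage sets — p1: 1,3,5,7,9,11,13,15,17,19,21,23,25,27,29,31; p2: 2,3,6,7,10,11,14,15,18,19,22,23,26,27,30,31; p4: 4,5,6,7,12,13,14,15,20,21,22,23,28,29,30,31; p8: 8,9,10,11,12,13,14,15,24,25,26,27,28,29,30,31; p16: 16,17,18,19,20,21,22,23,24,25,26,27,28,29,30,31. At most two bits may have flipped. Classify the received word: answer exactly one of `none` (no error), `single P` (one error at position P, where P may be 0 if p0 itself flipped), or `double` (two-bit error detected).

s1: b1⊕b3⊕b5⊕b7⊕b9⊕b11⊕b13⊕b15⊕b17⊕b19⊕b21⊕b23⊕b25⊕b27⊕b29⊕b31 = 1⊕0⊕1⊕1⊕0⊕0⊕1⊕0⊕1⊕1⊕1⊕1⊕0⊕0⊕1⊕1 = 0
s2: b2⊕b3⊕b6⊕b7⊕b10⊕b11⊕b14⊕b15⊕b18⊕b19⊕b22⊕b23⊕b26⊕b27⊕b30⊕b31 = 1⊕0⊕1⊕1⊕0⊕0⊕1⊕0⊕1⊕1⊕0⊕1⊕1⊕0⊕0⊕1 = 1
s4: b4⊕b5⊕b6⊕b7⊕b12⊕b13⊕b14⊕b15⊕b20⊕b21⊕b22⊕b23⊕b28⊕b29⊕b30⊕b31 = 0⊕1⊕1⊕1⊕1⊕1⊕1⊕0⊕1⊕1⊕0⊕1⊕1⊕1⊕0⊕1 = 0
s8: b8⊕b9⊕b10⊕b11⊕b12⊕b13⊕b14⊕b15⊕b24⊕b25⊕b26⊕b27⊕b28⊕b29⊕b30⊕b31 = 1⊕0⊕0⊕0⊕1⊕1⊕1⊕0⊕0⊕0⊕1⊕0⊕1⊕1⊕0⊕1 = 0
s16: b16⊕b17⊕b18⊕b19⊕b20⊕b21⊕b22⊕b23⊕b24⊕b25⊕b26⊕b27⊕b28⊕b29⊕b30⊕b31 = 0⊕1⊕1⊕1⊕1⊕1⊕0⊕1⊕0⊕0⊕1⊕0⊕1⊕1⊕0⊕1 = 0
Syndrome (s16...s1) = 00010 → position 2.
Overall parity (XOR of all 32 bits, including p0): 1⊕1⊕1⊕0⊕0⊕1⊕1⊕1⊕1⊕0⊕0⊕0⊕1⊕1⊕1⊕0⊕0⊕1⊕1⊕1⊕1⊕1⊕0⊕1⊕0⊕0⊕1⊕0⊕1⊕1⊕0⊕1 = 0
Overall=0, syndrome position=2 → double-bit error detected (uncorrectable).

double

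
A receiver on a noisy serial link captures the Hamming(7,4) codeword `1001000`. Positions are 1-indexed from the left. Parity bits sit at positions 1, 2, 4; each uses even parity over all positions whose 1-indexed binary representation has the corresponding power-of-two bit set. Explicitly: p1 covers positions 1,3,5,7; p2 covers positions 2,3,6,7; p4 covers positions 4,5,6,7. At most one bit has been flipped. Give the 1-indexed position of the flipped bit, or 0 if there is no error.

s1: b1⊕b3⊕b5⊕b7 = 1⊕0⊕0⊕0 = 1
s2: b2⊕b3⊕b6⊕b7 = 0⊕0⊕0⊕0 = 0
s4: b4⊕b5⊕b6⊕b7 = 1⊕0⊕0⊕0 = 1
Syndrome (s4...s1) = 101 → position 5.

5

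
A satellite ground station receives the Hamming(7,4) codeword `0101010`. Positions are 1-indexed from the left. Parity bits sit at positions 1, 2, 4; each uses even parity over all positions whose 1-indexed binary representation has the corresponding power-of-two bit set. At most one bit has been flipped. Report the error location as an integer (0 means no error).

s1: b1⊕b3⊕b5⊕b7 = 0⊕0⊕0⊕0 = 0
s2: b2⊕b3⊕b6⊕b7 = 1⊕0⊕1⊕0 = 0
s4: b4⊕b5⊕b6⊕b7 = 1⊕0⊕1⊕0 = 0
Syndrome (s4...s1) = 000 → position 0 (no error).

0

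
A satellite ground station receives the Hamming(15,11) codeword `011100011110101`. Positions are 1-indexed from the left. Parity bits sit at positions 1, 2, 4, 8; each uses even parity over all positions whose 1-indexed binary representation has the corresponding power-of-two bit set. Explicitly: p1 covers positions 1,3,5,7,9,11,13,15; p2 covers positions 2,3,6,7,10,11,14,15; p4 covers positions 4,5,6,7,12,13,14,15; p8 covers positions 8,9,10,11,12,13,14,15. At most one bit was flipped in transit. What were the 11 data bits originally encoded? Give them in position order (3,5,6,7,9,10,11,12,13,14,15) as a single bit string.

10011110101

s1: b1⊕b3⊕b5⊕b7⊕b9⊕b11⊕b13⊕b15 = 0⊕1⊕0⊕0⊕1⊕1⊕1⊕1 = 1
s2: b2⊕b3⊕b6⊕b7⊕b10⊕b11⊕b14⊕b15 = 1⊕1⊕0⊕0⊕1⊕1⊕0⊕1 = 1
s4: b4⊕b5⊕b6⊕b7⊕b12⊕b13⊕b14⊕b15 = 1⊕0⊕0⊕0⊕0⊕1⊕0⊕1 = 1
s8: b8⊕b9⊕b10⊕b11⊕b12⊕b13⊕b14⊕b15 = 1⊕1⊕1⊕1⊕0⊕1⊕0⊕1 = 0
Syndrome (s8...s1) = 0111 → position 7.
Flip bit 7: corrected codeword = 011100111110101
Data bits at positions 3,5,6,7,9,10,11,12,13,14,15: 10011110101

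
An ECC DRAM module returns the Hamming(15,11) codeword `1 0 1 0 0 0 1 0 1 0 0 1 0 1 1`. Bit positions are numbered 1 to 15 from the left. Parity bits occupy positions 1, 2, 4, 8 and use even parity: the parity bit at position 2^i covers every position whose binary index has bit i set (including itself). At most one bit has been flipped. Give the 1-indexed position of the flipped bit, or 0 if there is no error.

1

s1: b1⊕b3⊕b5⊕b7⊕b9⊕b11⊕b13⊕b15 = 1⊕1⊕0⊕1⊕1⊕0⊕0⊕1 = 1
s2: b2⊕b3⊕b6⊕b7⊕b10⊕b11⊕b14⊕b15 = 0⊕1⊕0⊕1⊕0⊕0⊕1⊕1 = 0
s4: b4⊕b5⊕b6⊕b7⊕b12⊕b13⊕b14⊕b15 = 0⊕0⊕0⊕1⊕1⊕0⊕1⊕1 = 0
s8: b8⊕b9⊕b10⊕b11⊕b12⊕b13⊕b14⊕b15 = 0⊕1⊕0⊕0⊕1⊕0⊕1⊕1 = 0
Syndrome (s8...s1) = 0001 → position 1.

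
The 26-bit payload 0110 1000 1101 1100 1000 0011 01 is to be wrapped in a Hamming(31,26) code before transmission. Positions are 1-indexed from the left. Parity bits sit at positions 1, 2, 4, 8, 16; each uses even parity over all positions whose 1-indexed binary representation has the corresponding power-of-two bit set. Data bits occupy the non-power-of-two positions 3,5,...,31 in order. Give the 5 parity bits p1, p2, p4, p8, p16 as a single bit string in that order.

Place data bits at non-power-of-two positions: b3=0, b5=1, b6=1, b7=0, b9=1, b10=0, b11=0, b12=0, b13=1, b14=1, b15=0, b17=1, b18=1, b19=1, b20=0, b21=0, b22=1, b23=0, b24=0, b25=0, b26=0, b27=0, b28=1, b29=1, b30=0, b31=1.
p1 = XOR of data positions {3,5,7,9,11,13,15,17,19,21,23,25,27,29,31} = 0⊕1⊕0⊕1⊕0⊕1⊕0⊕1⊕1⊕0⊕0⊕0⊕0⊕1⊕1 = 1
p2 = XOR of data positions {3,6,7,10,11,14,15,18,19,22,23,26,27,30,31} = 0⊕1⊕0⊕0⊕0⊕1⊕0⊕1⊕1⊕1⊕0⊕0⊕0⊕0⊕1 = 0
p4 = XOR of data positions {5,6,7,12,13,14,15,20,21,22,23,28,29,30,31} = 1⊕1⊕0⊕0⊕1⊕1⊕0⊕0⊕0⊕1⊕0⊕1⊕1⊕0⊕1 = 0
p8 = XOR of data positions {9,10,11,12,13,14,15,24,25,26,27,28,29,30,31} = 1⊕0⊕0⊕0⊕1⊕1⊕0⊕0⊕0⊕0⊕0⊕1⊕1⊕0⊕1 = 0
p16 = XOR of data positions {17,18,19,20,21,22,23,24,25,26,27,28,29,30,31} = 1⊕1⊕1⊕0⊕0⊕1⊕0⊕0⊕0⊕0⊕0⊕1⊕1⊕0⊕1 = 1
Parity bits p1,p2,p4,p8,p16 = 10001

10001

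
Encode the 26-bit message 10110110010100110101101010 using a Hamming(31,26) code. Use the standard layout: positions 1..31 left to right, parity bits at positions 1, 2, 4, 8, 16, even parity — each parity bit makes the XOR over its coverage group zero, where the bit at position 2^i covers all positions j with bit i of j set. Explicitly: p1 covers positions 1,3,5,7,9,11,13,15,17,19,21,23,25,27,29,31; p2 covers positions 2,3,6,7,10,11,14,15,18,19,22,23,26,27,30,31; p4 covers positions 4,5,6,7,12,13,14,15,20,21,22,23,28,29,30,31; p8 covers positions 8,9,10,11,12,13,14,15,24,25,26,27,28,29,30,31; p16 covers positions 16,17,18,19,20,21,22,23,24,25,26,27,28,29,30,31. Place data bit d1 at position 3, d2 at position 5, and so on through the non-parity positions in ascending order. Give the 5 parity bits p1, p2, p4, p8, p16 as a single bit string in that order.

Place data bits at non-power-of-two positions: b3=1, b5=0, b6=1, b7=1, b9=0, b10=1, b11=1, b12=0, b13=0, b14=1, b15=0, b17=1, b18=0, b19=0, b20=1, b21=1, b22=0, b23=1, b24=0, b25=1, b26=1, b27=0, b28=1, b29=0, b30=1, b31=0.
p1 = XOR of data positions {3,5,7,9,11,13,15,17,19,21,23,25,27,29,31} = 1⊕0⊕1⊕0⊕1⊕0⊕0⊕1⊕0⊕1⊕1⊕1⊕0⊕0⊕0 = 1
p2 = XOR of data positions {3,6,7,10,11,14,15,18,19,22,23,26,27,30,31} = 1⊕1⊕1⊕1⊕1⊕1⊕0⊕0⊕0⊕0⊕1⊕1⊕0⊕1⊕0 = 1
p4 = XOR of data positions {5,6,7,12,13,14,15,20,21,22,23,28,29,30,31} = 0⊕1⊕1⊕0⊕0⊕1⊕0⊕1⊕1⊕0⊕1⊕1⊕0⊕1⊕0 = 0
p8 = XOR of data positions {9,10,11,12,13,14,15,24,25,26,27,28,29,30,31} = 0⊕1⊕1⊕0⊕0⊕1⊕0⊕0⊕1⊕1⊕0⊕1⊕0⊕1⊕0 = 1
p16 = XOR of data positions {17,18,19,20,21,22,23,24,25,26,27,28,29,30,31} = 1⊕0⊕0⊕1⊕1⊕0⊕1⊕0⊕1⊕1⊕0⊕1⊕0⊕1⊕0 = 0
Parity bits p1,p2,p4,p8,p16 = 11010

11010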